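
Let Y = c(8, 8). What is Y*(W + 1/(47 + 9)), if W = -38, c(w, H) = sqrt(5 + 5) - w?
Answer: 2127/7 - 2127*sqrt(10)/56 ≈ 183.75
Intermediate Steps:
c(w, H) = sqrt(10) - w
Y = -8 + sqrt(10) (Y = sqrt(10) - 1*8 = sqrt(10) - 8 = -8 + sqrt(10) ≈ -4.8377)
Y*(W + 1/(47 + 9)) = (-8 + sqrt(10))*(-38 + 1/(47 + 9)) = (-8 + sqrt(10))*(-38 + 1/56) = (-8 + sqrt(10))*(-2127/56) = 2127/7 - 2127*sqrt(10)/56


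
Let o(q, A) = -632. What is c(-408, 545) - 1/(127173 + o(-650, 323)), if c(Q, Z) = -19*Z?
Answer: -1310332056/126541 ≈ -10355.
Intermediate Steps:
c(-408, 545) - 1/(127173 + o(-650, 323)) = -19*545 - 1/(127173 - 632) = -10355 - 1/126541 = -1310332056/126541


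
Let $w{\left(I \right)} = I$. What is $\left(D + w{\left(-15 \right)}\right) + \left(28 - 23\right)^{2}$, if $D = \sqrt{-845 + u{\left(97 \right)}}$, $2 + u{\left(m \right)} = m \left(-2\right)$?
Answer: $10 + i \sqrt{1041} \approx 10.0 + 32.265 i$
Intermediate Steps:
$u{\left(m \right)} = -2 - 2 m$ ($u{\left(m \right)} = -2 + m \left(-2\right) = -2 - 2 m$)
$D = i \sqrt{1041}$ ($D = \sqrt{-845 - 196} = \sqrt{-1041} = i \sqrt{1041} \approx 32.265 i$)
$\left(D + w{\left(-15 \right)}\right) + \left(28 - 23\right)^{2} = \left(i \sqrt{1041} - 15\right) + \left(28 - 23\right)^{2} = \left(-15 + i \sqrt{1041}\right) + 5^{2} = \left(-15 + i \sqrt{1041}\right) + 25 = 10 + i \sqrt{1041}$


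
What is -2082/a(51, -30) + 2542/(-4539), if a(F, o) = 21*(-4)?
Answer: 1539445/63546 ≈ 24.226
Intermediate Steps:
a(F, o) = -84
-2082/a(51, -30) + 2542/(-4539) = -2082/(-84) + 2542/(-4539) = -2082*(-1/84) + 2542*(-1/4539) = 347/14 - 2542/4539 = 1539445/63546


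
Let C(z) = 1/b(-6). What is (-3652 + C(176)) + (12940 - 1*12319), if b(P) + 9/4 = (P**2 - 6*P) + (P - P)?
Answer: -845645/279 ≈ -3031.0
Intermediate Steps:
b(P) = -9/4 + P**2 - 6*P (b(P) = -9/4 + ((P**2 - 6*P) + (P - P)) = -9/4 + ((P**2 - 6*P) + 0) = -9/4 + (P**2 - 6*P) = -9/4 + P**2 - 6*P)
C(z) = 4/279 (C(z) = 1/(-9/4 + (-6)**2 - 6*(-6)) = 1/(-9/4 + 36 + 36) = 1/(279/4) = 4/279)
(-3652 + C(176)) + (12940 - 1*12319) = (-3652 + 4/279) + (12940 - 1*12319) = -1018904/279 + (12940 - 12319) = -1018904/279 + 621 = -845645/279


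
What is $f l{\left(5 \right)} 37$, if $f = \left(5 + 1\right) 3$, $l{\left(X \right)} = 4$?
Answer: $2664$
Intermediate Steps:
$f = 18$ ($f = 6 \cdot 3 = 18$)
$f l{\left(5 \right)} 37 = 18 \cdot 4 \cdot 37 = 72 \cdot 37 = 2664$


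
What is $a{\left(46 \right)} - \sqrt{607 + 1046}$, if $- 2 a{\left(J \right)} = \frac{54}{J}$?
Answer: $- \frac{27}{46} - \sqrt{1653} \approx -41.244$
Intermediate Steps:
$a{\left(J \right)} = - \frac{27}{J}$ ($a{\left(J \right)} = - \frac{54 \frac{1}{J}}{2} = - \frac{27}{J}$)
$a{\left(46 \right)} - \sqrt{607 + 1046} = - \frac{27}{46} - \sqrt{607 + 1046} = \left(-27\right) \frac{1}{46} - \sqrt{1653} = - \frac{27}{46} - \sqrt{1653}$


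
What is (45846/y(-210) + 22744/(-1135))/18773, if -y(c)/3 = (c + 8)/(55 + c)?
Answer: -1346540069/2152042855 ≈ -0.62570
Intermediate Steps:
y(c) = -3*(8 + c)/(55 + c) (y(c) = -3*(c + 8)/(55 + c) = -3*(8 + c)/(55 + c))
(45846/y(-210) + 22744/(-1135))/18773 = (45846/((3*(-8 - 1*(-210))/(55 - 210))) + 22744/(-1135))/18773 = (45846/((3*(-8 + 210)/(-155))) + 22744*(-1/1135))*(1/18773) = (45846/((3*(-1/155)*202)) - 22744/1135)*(1/18773) = (45846/(-606/155) - 22744/1135)*(1/18773) = (45846*(-155/606) - 22744/1135)*(1/18773) = (-1184355/101 - 22744/1135)*(1/18773) = -1346540069/114635*1/18773 = -1346540069/2152042855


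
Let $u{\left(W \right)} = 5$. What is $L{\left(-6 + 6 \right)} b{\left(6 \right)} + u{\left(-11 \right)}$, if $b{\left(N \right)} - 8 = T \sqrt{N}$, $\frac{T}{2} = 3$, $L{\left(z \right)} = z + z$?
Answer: $5$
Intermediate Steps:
$L{\left(z \right)} = 2 z$
$T = 6$ ($T = 2 \cdot 3 = 6$)
$b{\left(N \right)} = 8 + 6 \sqrt{N}$
$L{\left(-6 + 6 \right)} b{\left(6 \right)} + u{\left(-11 \right)} = 2 \left(-6 + 6\right) \left(8 + 6 \sqrt{6}\right) + 5 = 2 \cdot 0 \left(8 + 6 \sqrt{6}\right) + 5 = 0 \left(8 + 6 \sqrt{6}\right) + 5 = 0 + 5 = 5$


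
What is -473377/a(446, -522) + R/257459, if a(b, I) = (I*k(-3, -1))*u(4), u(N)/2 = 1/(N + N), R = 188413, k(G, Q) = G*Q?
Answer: 243897865465/201590397 ≈ 1209.9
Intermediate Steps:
u(N) = 1/N (u(N) = 2/(N + N) = 2/((2*N)) = 2*(1/(2*N)) = 1/N)
a(b, I) = 3*I/4 (a(b, I) = (I*(-3*(-1)))/4 = (I*3)*(¼) = (3*I)*(¼) = 3*I/4)
-473377/a(446, -522) + R/257459 = -473377/((¾)*(-522)) + 188413/257459 = -473377/(-783/2) + 188413*(1/257459) = -473377*(-2/783) + 188413/257459 = 946754/783 + 188413/257459 = 243897865465/201590397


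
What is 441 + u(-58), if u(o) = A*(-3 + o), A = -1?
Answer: 502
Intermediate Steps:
u(o) = 3 - o (u(o) = -(-3 + o) = 3 - o)
441 + u(-58) = 441 + (3 - 1*(-58)) = 441 + (3 + 58) = 441 + 61 = 502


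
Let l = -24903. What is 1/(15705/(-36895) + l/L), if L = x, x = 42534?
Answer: -34873154/35262059 ≈ -0.98897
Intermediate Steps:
L = 42534
1/(15705/(-36895) + l/L) = 1/(15705/(-36895) - 24903/42534) = 1/(15705*(-1/36895) - 24903*1/42534) = 1/(-3141/7379 - 2767/4726) = 1/(-35262059/34873154) = -34873154/35262059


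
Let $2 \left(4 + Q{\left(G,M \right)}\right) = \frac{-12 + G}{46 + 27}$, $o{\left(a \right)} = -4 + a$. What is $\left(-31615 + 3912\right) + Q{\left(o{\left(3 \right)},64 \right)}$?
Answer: $- \frac{4045235}{146} \approx -27707.0$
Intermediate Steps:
$Q{\left(G,M \right)} = - \frac{298}{73} + \frac{G}{146}$ ($Q{\left(G,M \right)} = -4 + \frac{\left(-12 + G\right) \frac{1}{46 + 27}}{2} = -4 + \frac{\left(-12 + G\right) \frac{1}{73}}{2} = -4 + \frac{- \frac{12}{73} + \frac{G}{73}}{2} = -4 + \left(- \frac{6}{73} + \frac{G}{146}\right) = - \frac{298}{73} + \frac{G}{146}$)
$\left(-31615 + 3912\right) + Q{\left(o{\left(3 \right)},64 \right)} = \left(-31615 + 3912\right) - \left(\frac{298}{73} - \frac{-4 + 3}{146}\right) = -27703 + \left(- \frac{298}{73} + \frac{1}{146} \left(-1\right)\right) = -27703 - \frac{597}{146} = - \frac{4045235}{146}$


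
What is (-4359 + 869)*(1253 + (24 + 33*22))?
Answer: -6990470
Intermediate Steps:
(-4359 + 869)*(1253 + (24 + 33*22)) = -3490*(1253 + (24 + 726)) = -3490*(1253 + 750) = -3490*2003 = -6990470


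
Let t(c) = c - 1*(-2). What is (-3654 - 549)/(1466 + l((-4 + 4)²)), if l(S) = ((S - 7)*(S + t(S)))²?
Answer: -1401/554 ≈ -2.5289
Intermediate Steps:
t(c) = 2 + c (t(c) = c + 2 = 2 + c)
l(S) = (-7 + S)²*(2 + 2*S)² (l(S) = ((S - 7)*(S + (2 + S)))² = ((-7 + S)*(2 + 2*S))² = (-7 + S)²*(2 + 2*S)²)
(-3654 - 549)/(1466 + l((-4 + 4)²)) = (-3654 - 549)/(1466 + 4*(1 + (-4 + 4)²)²*(-7 + (-4 + 4)²)²) = -4203/(1466 + 4*(1 + 0²)²*(-7 + 0²)²) = -4203/(1466 + 4*(1 + 0)²*(-7 + 0)²) = -4203/(1466 + 4*1²*(-7)²) = -4203/(1466 + 4*1*49) = -4203/(1466 + 196) = -4203/1662 = -4203*1/1662 = -1401/554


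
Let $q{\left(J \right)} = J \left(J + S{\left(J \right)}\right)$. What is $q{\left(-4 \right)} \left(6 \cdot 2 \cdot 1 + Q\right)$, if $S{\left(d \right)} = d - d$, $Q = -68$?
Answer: $-896$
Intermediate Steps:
$S{\left(d \right)} = 0$
$q{\left(J \right)} = J^{2}$ ($q{\left(J \right)} = J \left(J + 0\right) = J J = J^{2}$)
$q{\left(-4 \right)} \left(6 \cdot 2 \cdot 1 + Q\right) = \left(-4\right)^{2} \left(6 \cdot 2 \cdot 1 - 68\right) = 16 \left(12 \cdot 1 - 68\right) = 16 \left(12 - 68\right) = 16 \left(-56\right) = -896$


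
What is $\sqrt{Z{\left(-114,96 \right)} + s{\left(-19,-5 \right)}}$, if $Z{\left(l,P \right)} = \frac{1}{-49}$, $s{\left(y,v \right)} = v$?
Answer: $\frac{i \sqrt{246}}{7} \approx 2.2406 i$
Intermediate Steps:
$Z{\left(l,P \right)} = - \frac{1}{49}$
$\sqrt{Z{\left(-114,96 \right)} + s{\left(-19,-5 \right)}} = \sqrt{- \frac{1}{49} - 5} = \sqrt{- \frac{246}{49}} = \frac{i \sqrt{246}}{7}$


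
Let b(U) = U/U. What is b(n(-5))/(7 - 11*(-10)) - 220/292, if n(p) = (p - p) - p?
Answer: -6362/8541 ≈ -0.74488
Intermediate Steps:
n(p) = -p (n(p) = 0 - p = -p)
b(U) = 1
b(n(-5))/(7 - 11*(-10)) - 220/292 = 1/(7 - 11*(-10)) - 220/292 = 1/(7 + 110) - 220*1/292 = 1/117 - 55/73 = -6362/8541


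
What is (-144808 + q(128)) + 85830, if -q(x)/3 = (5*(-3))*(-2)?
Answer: -59068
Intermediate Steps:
q(x) = -90 (q(x) = -3*5*(-3)*(-2) = -(-45)*(-2) = -3*30 = -90)
(-144808 + q(128)) + 85830 = (-144808 - 90) + 85830 = -144898 + 85830 = -59068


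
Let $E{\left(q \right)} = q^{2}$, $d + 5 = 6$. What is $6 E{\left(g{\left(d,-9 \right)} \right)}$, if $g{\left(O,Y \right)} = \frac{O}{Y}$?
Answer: $\frac{2}{27} \approx 0.074074$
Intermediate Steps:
$d = 1$ ($d = -5 + 6 = 1$)
$6 E{\left(g{\left(d,-9 \right)} \right)} = 6 \left(1 \frac{1}{-9}\right)^{2} = 6 \left(1 \left(- \frac{1}{9}\right)\right)^{2} = 6 \left(- \frac{1}{9}\right)^{2} = 6 \cdot \frac{1}{81} = \frac{2}{27}$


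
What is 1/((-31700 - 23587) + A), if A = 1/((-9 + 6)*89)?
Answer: -267/14761630 ≈ -1.8087e-5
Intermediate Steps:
A = -1/267 (A = 1/(-3*89) = 1/(-267) = -1/267 ≈ -0.0037453)
1/((-31700 - 23587) + A) = 1/((-31700 - 23587) - 1/267) = 1/(-55287 - 1/267) = 1/(-14761630/267) = -267/14761630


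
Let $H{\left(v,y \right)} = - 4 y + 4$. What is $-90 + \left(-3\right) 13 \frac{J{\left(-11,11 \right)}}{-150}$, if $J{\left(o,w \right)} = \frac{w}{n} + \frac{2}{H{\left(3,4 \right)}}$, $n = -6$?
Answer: $- \frac{2263}{25} \approx -90.52$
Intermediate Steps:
$H{\left(v,y \right)} = 4 - 4 y$
$J{\left(o,w \right)} = - \frac{1}{6} - \frac{w}{6}$ ($J{\left(o,w \right)} = \frac{w}{-6} + \frac{2}{4 - 16} = w \left(- \frac{1}{6}\right) + \frac{2}{4 - 16} = - \frac{w}{6} + \frac{2}{-12} = - \frac{w}{6} + 2 \left(- \frac{1}{12}\right) = - \frac{w}{6} - \frac{1}{6} = - \frac{1}{6} - \frac{w}{6}$)
$-90 + \left(-3\right) 13 \frac{J{\left(-11,11 \right)}}{-150} = -90 + \left(-3\right) 13 \frac{- \frac{1}{6} - \frac{11}{6}}{-150} = -90 - 39 \left(- \frac{1}{6} - \frac{11}{6}\right) \left(- \frac{1}{150}\right) = -90 - 39 \left(\left(-2\right) \left(- \frac{1}{150}\right)\right) = -90 - \frac{13}{25} = - \frac{2263}{25}$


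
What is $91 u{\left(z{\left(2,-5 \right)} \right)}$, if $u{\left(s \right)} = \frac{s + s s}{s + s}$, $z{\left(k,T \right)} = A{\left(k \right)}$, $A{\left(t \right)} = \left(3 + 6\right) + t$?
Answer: $546$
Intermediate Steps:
$A{\left(t \right)} = 9 + t$
$z{\left(k,T \right)} = 9 + k$
$u{\left(s \right)} = \frac{s + s^{2}}{2 s}$
$91 u{\left(z{\left(2,-5 \right)} \right)} = 91 \left(\frac{1}{2} + \frac{9 + 2}{2}\right) = 91 \left(\frac{1}{2} + \frac{1}{2} \cdot 11\right) = 91 \left(\frac{1}{2} + \frac{11}{2}\right) = 91 \cdot 6 = 546$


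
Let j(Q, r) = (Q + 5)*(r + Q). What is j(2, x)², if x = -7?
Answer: 1225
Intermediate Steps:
j(Q, r) = (5 + Q)*(Q + r)
j(2, x)² = (2² + 5*2 + 5*(-7) + 2*(-7))² = (4 + 10 - 35 - 14)² = (-35)² = 1225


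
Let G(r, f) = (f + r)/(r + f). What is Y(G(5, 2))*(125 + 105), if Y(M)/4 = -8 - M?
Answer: -8280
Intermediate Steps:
G(r, f) = 1 (G(r, f) = (f + r)/(f + r) = 1)
Y(M) = -32 - 4*M (Y(M) = 4*(-8 - M) = -32 - 4*M)
Y(G(5, 2))*(125 + 105) = (-32 - 4*1)*(125 + 105) = (-32 - 4)*230 = -36*230 = -8280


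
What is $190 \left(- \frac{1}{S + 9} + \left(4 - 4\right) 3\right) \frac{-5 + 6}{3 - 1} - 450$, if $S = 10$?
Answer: $-455$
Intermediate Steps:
$190 \left(- \frac{1}{S + 9} + \left(4 - 4\right) 3\right) \frac{-5 + 6}{3 - 1} - 450 = 190 \left(- \frac{1}{10 + 9} + \left(4 - 4\right) 3\right) \frac{-5 + 6}{3 - 1} - 450 = 190 \left(- \frac{1}{19} + 0 \cdot 3\right) 1 \cdot \frac{1}{2} - 450 = 190 \left(\left(-1\right) \frac{1}{19} + 0\right) 1 \cdot \frac{1}{2} - 450 = 190 \left(- \frac{1}{19} + 0\right) \frac{1}{2} - 450 = 190 \left(\left(- \frac{1}{19}\right) \frac{1}{2}\right) - 450 = 190 \left(- \frac{1}{38}\right) - 450 = -5 - 450 = -455$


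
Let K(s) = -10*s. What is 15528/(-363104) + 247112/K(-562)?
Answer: 2801252759/63770140 ≈ 43.927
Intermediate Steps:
15528/(-363104) + 247112/K(-562) = 15528/(-363104) + 247112/((-10*(-562))) = 15528*(-1/363104) + 247112/5620 = -1941/45388 + 247112*(1/5620) = -1941/45388 + 61778/1405 = 2801252759/63770140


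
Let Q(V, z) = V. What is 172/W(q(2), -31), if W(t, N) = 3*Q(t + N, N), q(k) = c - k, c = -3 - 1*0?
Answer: -43/27 ≈ -1.5926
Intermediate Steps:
c = -3 (c = -3 + 0 = -3)
q(k) = -3 - k
W(t, N) = 3*N + 3*t (W(t, N) = 3*(t + N) = 3*(N + t) = 3*N + 3*t)
172/W(q(2), -31) = 172/(3*(-31) + 3*(-3 - 1*2)) = 172/(-93 + 3*(-3 - 2)) = 172/(-93 + 3*(-5)) = 172/(-93 - 15) = 172/(-108) = 172*(-1/108) = -43/27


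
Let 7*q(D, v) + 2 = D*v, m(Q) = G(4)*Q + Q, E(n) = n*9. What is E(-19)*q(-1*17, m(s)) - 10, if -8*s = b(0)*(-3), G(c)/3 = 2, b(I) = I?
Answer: 272/7 ≈ 38.857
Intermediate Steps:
E(n) = 9*n
G(c) = 6 (G(c) = 3*2 = 6)
s = 0 (s = -0*(-3) = -1/8*0 = 0)
m(Q) = 7*Q (m(Q) = 6*Q + Q = 7*Q)
q(D, v) = -2/7 + D*v/7 (q(D, v) = -2/7 + (D*v)/7 = -2/7 + D*v/7)
E(-19)*q(-1*17, m(s)) - 10 = (9*(-19))*(-2/7 + (-1*17)*(7*0)/7) - 10 = -171*(-2/7 + (1/7)*(-17)*0) - 10 = -171*(-2/7 + 0) - 10 = -171*(-2/7) - 10 = 342/7 - 10 = 272/7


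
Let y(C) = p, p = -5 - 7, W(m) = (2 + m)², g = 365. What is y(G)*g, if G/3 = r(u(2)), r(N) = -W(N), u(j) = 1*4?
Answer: -4380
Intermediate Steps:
u(j) = 4
r(N) = -(2 + N)²
G = -108 (G = 3*(-(2 + 4)²) = 3*(-1*6²) = 3*(-1*36) = 3*(-36) = -108)
p = -12
y(C) = -12
y(G)*g = -12*365 = -4380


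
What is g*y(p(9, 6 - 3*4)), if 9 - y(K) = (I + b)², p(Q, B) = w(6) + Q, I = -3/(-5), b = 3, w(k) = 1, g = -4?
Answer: 396/25 ≈ 15.840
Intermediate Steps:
I = ⅗ (I = -3*(-⅕) = ⅗ ≈ 0.60000)
p(Q, B) = 1 + Q
y(K) = -99/25 (y(K) = 9 - (⅗ + 3)² = 9 - (18/5)² = 9 - 1*324/25 = 9 - 324/25 = -99/25)
g*y(p(9, 6 - 3*4)) = -4*(-99/25) = 396/25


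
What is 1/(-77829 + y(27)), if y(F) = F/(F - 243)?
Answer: -8/622633 ≈ -1.2849e-5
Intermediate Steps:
y(F) = F/(-243 + F)
1/(-77829 + y(27)) = 1/(-77829 + 27/(-243 + 27)) = 1/(-77829 + 27/(-216)) = 1/(-77829 + 27*(-1/216)) = 1/(-77829 - ⅛) = 1/(-622633/8) = -8/622633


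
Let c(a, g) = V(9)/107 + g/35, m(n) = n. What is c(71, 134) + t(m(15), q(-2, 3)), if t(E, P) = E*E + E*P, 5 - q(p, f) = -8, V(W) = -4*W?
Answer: 1585978/3745 ≈ 423.49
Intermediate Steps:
q(p, f) = 13 (q(p, f) = 5 - 1*(-8) = 5 + 8 = 13)
t(E, P) = E**2 + E*P
c(a, g) = -36/107 + g/35 (c(a, g) = -4*9/107 + g/35 = -36*1/107 + g*(1/35) = -36/107 + g/35)
c(71, 134) + t(m(15), q(-2, 3)) = (-36/107 + (1/35)*134) + 15*(15 + 13) = (-36/107 + 134/35) + 15*28 = 13078/3745 + 420 = 1585978/3745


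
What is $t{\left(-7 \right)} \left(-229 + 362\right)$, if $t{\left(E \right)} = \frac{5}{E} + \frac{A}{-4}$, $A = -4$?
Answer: $38$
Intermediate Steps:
$t{\left(E \right)} = 1 + \frac{5}{E}$ ($t{\left(E \right)} = \frac{5}{E} - \frac{4}{-4} = \frac{5}{E} - -1 = \frac{5}{E} + 1 = 1 + \frac{5}{E}$)
$t{\left(-7 \right)} \left(-229 + 362\right) = \frac{5 - 7}{-7} \left(-229 + 362\right) = \left(- \frac{1}{7}\right) \left(-2\right) 133 = \frac{2}{7} \cdot 133 = 38$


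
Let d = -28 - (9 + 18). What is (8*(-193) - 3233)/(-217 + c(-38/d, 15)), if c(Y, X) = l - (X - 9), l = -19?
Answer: 4777/242 ≈ 19.740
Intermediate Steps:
d = -55 (d = -28 - 1*27 = -28 - 27 = -55)
c(Y, X) = -10 - X (c(Y, X) = -19 - (X - 9) = -19 - (-9 + X) = -19 + (9 - X) = -10 - X)
(8*(-193) - 3233)/(-217 + c(-38/d, 15)) = (8*(-193) - 3233)/(-217 + (-10 - 1*15)) = (-1544 - 3233)/(-217 + (-10 - 15)) = -4777/(-217 - 25) = -4777/(-242) = -4777*(-1/242) = 4777/242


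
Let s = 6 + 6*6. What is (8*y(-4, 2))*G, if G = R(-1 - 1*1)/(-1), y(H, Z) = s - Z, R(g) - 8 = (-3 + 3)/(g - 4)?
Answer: -2560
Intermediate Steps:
R(g) = 8 (R(g) = 8 + (-3 + 3)/(g - 4) = 8 + 0/(-4 + g) = 8 + 0 = 8)
s = 42 (s = 6 + 36 = 42)
y(H, Z) = 42 - Z
G = -8 (G = 8/(-1) = 8*(-1) = -8)
(8*y(-4, 2))*G = (8*(42 - 1*2))*(-8) = (8*(42 - 2))*(-8) = (8*40)*(-8) = 320*(-8) = -2560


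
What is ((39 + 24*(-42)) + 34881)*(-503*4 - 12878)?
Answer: -504949680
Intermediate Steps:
((39 + 24*(-42)) + 34881)*(-503*4 - 12878) = ((39 - 1008) + 34881)*(-2012 - 12878) = (-969 + 34881)*(-14890) = 33912*(-14890) = -504949680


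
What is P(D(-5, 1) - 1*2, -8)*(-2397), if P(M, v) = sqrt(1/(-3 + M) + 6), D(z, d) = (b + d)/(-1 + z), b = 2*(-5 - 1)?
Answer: -14382*sqrt(57)/19 ≈ -5714.8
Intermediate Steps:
b = -12 (b = 2*(-6) = -12)
D(z, d) = (-12 + d)/(-1 + z)
P(M, v) = sqrt(6 + 1/(-3 + M))
P(D(-5, 1) - 1*2, -8)*(-2397) = sqrt((-17 + 6*((-12 + 1)/(-1 - 5) - 1*2))/(-3 + ((-12 + 1)/(-1 - 5) - 1*2)))*(-2397) = sqrt((-17 + 6*(-11/(-6) - 2))/(-3 + (-11/(-6) - 2)))*(-2397) = sqrt((-17 + 6*(-1/6*(-11) - 2))/(-3 + (-1/6*(-11) - 2)))*(-2397) = sqrt((-17 + 6*(11/6 - 2))/(-3 + (11/6 - 2)))*(-2397) = sqrt((-17 + 6*(-1/6))/(-3 - 1/6))*(-2397) = sqrt((-17 - 1)/(-19/6))*(-2397) = sqrt(-6/19*(-18))*(-2397) = sqrt(108/19)*(-2397) = (6*sqrt(57)/19)*(-2397) = -14382*sqrt(57)/19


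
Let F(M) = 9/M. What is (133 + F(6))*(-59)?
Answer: -15871/2 ≈ -7935.5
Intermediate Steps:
(133 + F(6))*(-59) = (133 + 9/6)*(-59) = (133 + 9*(⅙))*(-59) = (133 + 3/2)*(-59) = (269/2)*(-59) = -15871/2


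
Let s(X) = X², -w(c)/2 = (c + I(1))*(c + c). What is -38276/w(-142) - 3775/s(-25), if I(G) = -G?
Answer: -2826981/507650 ≈ -5.5688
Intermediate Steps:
w(c) = -4*c*(-1 + c) (w(c) = -2*(c - 1*1)*(c + c) = -2*(c - 1)*2*c = -2*(-1 + c)*2*c = -4*c*(-1 + c))
-38276/w(-142) - 3775/s(-25) = -38276*(-1/(568*(1 - 1*(-142)))) - 3775/((-25)²) = -38276*(-1/(568*(1 + 142))) - 3775/625 = -38276/(4*(-142)*143) - 3775*1/625 = -38276/(-81224) - 151/25 = -38276*(-1/81224) - 151/25 = 9569/20306 - 151/25 = -2826981/507650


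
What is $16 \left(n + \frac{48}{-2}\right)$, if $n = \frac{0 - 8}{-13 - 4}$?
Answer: $- \frac{6400}{17} \approx -376.47$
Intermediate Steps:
$n = \frac{8}{17}$ ($n = - \frac{8}{-17} = \left(-8\right) \left(- \frac{1}{17}\right) = \frac{8}{17} \approx 0.47059$)
$16 \left(n + \frac{48}{-2}\right) = 16 \left(\frac{8}{17} + \frac{48}{-2}\right) = 16 \left(\frac{8}{17} + 48 \left(- \frac{1}{2}\right)\right) = 16 \left(\frac{8}{17} - 24\right) = 16 \left(- \frac{400}{17}\right) = - \frac{6400}{17}$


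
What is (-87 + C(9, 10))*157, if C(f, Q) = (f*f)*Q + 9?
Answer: 114924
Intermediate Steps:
C(f, Q) = 9 + Q*f² (C(f, Q) = f²*Q + 9 = Q*f² + 9 = 9 + Q*f²)
(-87 + C(9, 10))*157 = (-87 + (9 + 10*9²))*157 = (-87 + (9 + 10*81))*157 = (-87 + (9 + 810))*157 = (-87 + 819)*157 = 732*157 = 114924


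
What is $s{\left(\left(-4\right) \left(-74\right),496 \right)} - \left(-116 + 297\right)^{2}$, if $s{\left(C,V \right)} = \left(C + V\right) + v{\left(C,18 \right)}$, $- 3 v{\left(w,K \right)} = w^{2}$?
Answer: $- \frac{183523}{3} \approx -61174.0$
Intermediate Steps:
$v{\left(w,K \right)} = - \frac{w^{2}}{3}$
$s{\left(C,V \right)} = C + V - \frac{C^{2}}{3}$ ($s{\left(C,V \right)} = \left(C + V\right) - \frac{C^{2}}{3} = C + V - \frac{C^{2}}{3}$)
$s{\left(\left(-4\right) \left(-74\right),496 \right)} - \left(-116 + 297\right)^{2} = \left(\left(-4\right) \left(-74\right) + 496 - \frac{\left(\left(-4\right) \left(-74\right)\right)^{2}}{3}\right) - \left(-116 + 297\right)^{2} = \left(296 + 496 - \frac{296^{2}}{3}\right) - 181^{2} = \left(296 + 496 - \frac{87616}{3}\right) - 32761 = - \frac{85240}{3} - 32761 = - \frac{183523}{3}$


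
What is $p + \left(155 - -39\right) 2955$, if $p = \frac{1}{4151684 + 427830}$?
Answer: $\frac{2625297990781}{4579514} \approx 5.7327 \cdot 10^{5}$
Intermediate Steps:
$p = \frac{1}{4579514} \approx 2.1836 \cdot 10^{-7}$
$p + \left(155 - -39\right) 2955 = \frac{1}{4579514} + \left(155 - -39\right) 2955 = \frac{1}{4579514} + \left(155 + 39\right) 2955 = \frac{1}{4579514} + 194 \cdot 2955 = \frac{1}{4579514} + 573270 = \frac{2625297990781}{4579514}$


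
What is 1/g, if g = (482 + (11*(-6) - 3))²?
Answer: 1/170569 ≈ 5.8627e-6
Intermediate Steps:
g = 170569 (g = (482 + (-66 - 3))² = (482 - 69)² = 413² = 170569)
1/g = 1/170569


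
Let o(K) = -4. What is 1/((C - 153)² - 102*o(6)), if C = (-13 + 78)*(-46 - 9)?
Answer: 1/13898392 ≈ 7.1951e-8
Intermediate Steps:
C = -3575 (C = 65*(-55) = -3575)
1/((C - 153)² - 102*o(6)) = 1/((-3575 - 153)² - 102*(-4)) = 1/((-3728)² + 408) = 1/(13897984 + 408) = 1/13898392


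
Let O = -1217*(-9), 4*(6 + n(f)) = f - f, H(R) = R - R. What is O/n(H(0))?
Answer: -3651/2 ≈ -1825.5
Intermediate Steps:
H(R) = 0
n(f) = -6 (n(f) = -6 + (f - f)/4 = -6 + (¼)*0 = -6 + 0 = -6)
O = 10953
O/n(H(0)) = 10953/(-6) = 10953*(-⅙) = -3651/2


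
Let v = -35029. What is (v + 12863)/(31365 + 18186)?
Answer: -22166/49551 ≈ -0.44734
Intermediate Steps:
(v + 12863)/(31365 + 18186) = (-35029 + 12863)/(31365 + 18186) = -22166/49551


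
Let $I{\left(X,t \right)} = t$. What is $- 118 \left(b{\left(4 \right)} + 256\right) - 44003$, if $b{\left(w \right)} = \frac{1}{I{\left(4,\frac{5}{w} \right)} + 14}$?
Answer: $- \frac{4527343}{61} \approx -74219.0$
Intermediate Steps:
$b{\left(w \right)} = \frac{1}{14 + \frac{5}{w}}$ ($b{\left(w \right)} = \frac{1}{\frac{5}{w} + 14} = \frac{1}{14 + \frac{5}{w}}$)
$- 118 \left(b{\left(4 \right)} + 256\right) - 44003 = - 118 \left(\frac{4}{5 + 14 \cdot 4} + 256\right) - 44003 = - 118 \left(\frac{4}{5 + 56} + 256\right) - 44003 = - 118 \left(\frac{4}{61} + 256\right) - 44003 = \left(-118\right) \frac{15620}{61} - 44003 = - \frac{1843160}{61} - 44003 = - \frac{4527343}{61}$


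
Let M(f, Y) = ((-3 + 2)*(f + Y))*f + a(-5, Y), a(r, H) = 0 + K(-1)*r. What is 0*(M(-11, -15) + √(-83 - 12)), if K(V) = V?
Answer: 0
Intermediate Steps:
a(r, H) = -r (a(r, H) = 0 - r = -r)
M(f, Y) = 5 + f*(-Y - f) (M(f, Y) = ((-3 + 2)*(f + Y))*f - 1*(-5) = (-(Y + f))*f + 5 = (-Y - f)*f + 5 = f*(-Y - f) + 5 = 5 + f*(-Y - f))
0*(M(-11, -15) + √(-83 - 12)) = 0*((5 - 1*(-11)² - 1*(-15)*(-11)) + √(-83 - 12)) = 0*((5 - 1*121 - 165) + √(-95)) = 0*((5 - 121 - 165) + I*√95) = 0*(-281 + I*√95) = 0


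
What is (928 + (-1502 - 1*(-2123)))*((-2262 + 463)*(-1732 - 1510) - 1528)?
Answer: 9031955670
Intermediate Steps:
(928 + (-1502 - 1*(-2123)))*((-2262 + 463)*(-1732 - 1510) - 1528) = (928 + (-1502 + 2123))*(-1799*(-3242) - 1528) = (928 + 621)*(5832358 - 1528) = 1549*5830830 = 9031955670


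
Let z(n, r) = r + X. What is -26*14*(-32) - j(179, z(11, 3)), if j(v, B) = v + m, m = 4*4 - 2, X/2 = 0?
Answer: 11455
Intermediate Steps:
X = 0 (X = 2*0 = 0)
z(n, r) = r (z(n, r) = r + 0 = r)
m = 14 (m = 16 - 2 = 14)
j(v, B) = 14 + v (j(v, B) = v + 14 = 14 + v)
-26*14*(-32) - j(179, z(11, 3)) = -26*14*(-32) - (14 + 179) = -364*(-32) - 1*193 = 11648 - 193 = 11455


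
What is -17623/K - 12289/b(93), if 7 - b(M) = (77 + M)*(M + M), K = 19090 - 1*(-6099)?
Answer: -247568278/796299857 ≈ -0.31090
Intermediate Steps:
K = 25189 (K = 19090 + 6099 = 25189)
b(M) = 7 - 2*M*(77 + M) (b(M) = 7 - (77 + M)*(M + M) = 7 - (77 + M)*2*M = 7 - 2*M*(77 + M))
-17623/K - 12289/b(93) = -17623/25189 - 12289/(7 - 154*93 - 2*93**2) = -17623*1/25189 - 12289/(7 - 14322 - 2*8649) = -17623/25189 - 12289/(7 - 14322 - 17298) = -17623/25189 - 12289/(-31613) = -17623/25189 - 12289*(-1/31613) = -17623/25189 + 12289/31613 = -247568278/796299857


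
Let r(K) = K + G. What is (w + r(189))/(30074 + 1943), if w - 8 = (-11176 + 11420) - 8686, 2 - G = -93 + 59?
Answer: -8209/32017 ≈ -0.25639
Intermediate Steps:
G = 36 (G = 2 - (-93 + 59) = 2 - 1*(-34) = 2 + 34 = 36)
r(K) = 36 + K (r(K) = K + 36 = 36 + K)
w = -8434 (w = 8 + ((-11176 + 11420) - 8686) = 8 + (244 - 8686) = 8 - 8442 = -8434)
(w + r(189))/(30074 + 1943) = (-8434 + (36 + 189))/(30074 + 1943) = (-8434 + 225)/32017 = -8209*1/32017 = -8209/32017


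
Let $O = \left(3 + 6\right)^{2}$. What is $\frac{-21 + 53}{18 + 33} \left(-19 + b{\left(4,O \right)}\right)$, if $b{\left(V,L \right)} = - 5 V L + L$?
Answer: $- \frac{49856}{51} \approx -977.57$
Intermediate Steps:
$O = 81$ ($O = 9^{2} = 81$)
$b{\left(V,L \right)} = L - 5 L V$ ($b{\left(V,L \right)} = - 5 L V + L = L - 5 L V$)
$\frac{-21 + 53}{18 + 33} \left(-19 + b{\left(4,O \right)}\right) = \frac{-21 + 53}{18 + 33} \left(-19 + 81 \left(1 - 20\right)\right) = \frac{32}{51} \left(-19 + 81 \left(1 - 20\right)\right) = 32 \cdot \frac{1}{51} \left(-19 + 81 \left(-19\right)\right) = \frac{32 \left(-19 - 1539\right)}{51} = \frac{32}{51} \left(-1558\right) = - \frac{49856}{51}$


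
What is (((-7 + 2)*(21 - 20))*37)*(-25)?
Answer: 4625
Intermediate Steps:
(((-7 + 2)*(21 - 20))*37)*(-25) = (-5*1*37)*(-25) = -5*37*(-25) = -185*(-25) = 4625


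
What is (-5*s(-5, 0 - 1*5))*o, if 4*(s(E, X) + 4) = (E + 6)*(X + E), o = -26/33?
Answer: -845/33 ≈ -25.606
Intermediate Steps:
o = -26/33 (o = -26*1/33 = -26/33 ≈ -0.78788)
s(E, X) = -4 + (6 + E)*(E + X)/4 (s(E, X) = -4 + ((E + 6)*(X + E))/4 = -4 + ((6 + E)*(E + X))/4 = -4 + (6 + E)*(E + X)/4)
(-5*s(-5, 0 - 1*5))*o = -5*(-4 + (¼)*(-5)² + (3/2)*(-5) + 3*(0 - 1*5)/2 + (¼)*(-5)*(0 - 1*5))*(-26/33) = -5*(-4 + (¼)*25 - 15/2 + 3*(0 - 5)/2 + (¼)*(-5)*(0 - 5))*(-26/33) = -5*(-4 + 25/4 - 15/2 + (3/2)*(-5) + (¼)*(-5)*(-5))*(-26/33) = -5*(-4 + 25/4 - 15/2 - 15/2 + 25/4)*(-26/33) = -5*(-13/2)*(-26/33) = (65/2)*(-26/33) = -845/33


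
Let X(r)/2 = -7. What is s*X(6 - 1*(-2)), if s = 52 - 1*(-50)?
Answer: -1428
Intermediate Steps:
X(r) = -14 (X(r) = 2*(-7) = -14)
s = 102 (s = 52 + 50 = 102)
s*X(6 - 1*(-2)) = 102*(-14) = -1428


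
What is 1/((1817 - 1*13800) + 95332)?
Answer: 1/83349 ≈ 1.1998e-5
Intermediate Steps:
1/((1817 - 1*13800) + 95332) = 1/((1817 - 13800) + 95332) = 1/(-11983 + 95332) = 1/83349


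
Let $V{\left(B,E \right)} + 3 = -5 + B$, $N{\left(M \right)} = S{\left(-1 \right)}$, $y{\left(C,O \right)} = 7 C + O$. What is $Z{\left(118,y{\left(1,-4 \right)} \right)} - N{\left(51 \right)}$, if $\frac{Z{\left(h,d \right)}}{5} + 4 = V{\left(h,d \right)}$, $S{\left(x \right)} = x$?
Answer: $531$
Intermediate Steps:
$y{\left(C,O \right)} = O + 7 C$
$N{\left(M \right)} = -1$
$V{\left(B,E \right)} = -8 + B$ ($V{\left(B,E \right)} = -3 + \left(-5 + B\right) = -8 + B$)
$Z{\left(h,d \right)} = -60 + 5 h$ ($Z{\left(h,d \right)} = -20 + 5 \left(-8 + h\right) = -20 + \left(-40 + 5 h\right) = -60 + 5 h$)
$Z{\left(118,y{\left(1,-4 \right)} \right)} - N{\left(51 \right)} = \left(-60 + 5 \cdot 118\right) - -1 = \left(-60 + 590\right) + 1 = 530 + 1 = 531$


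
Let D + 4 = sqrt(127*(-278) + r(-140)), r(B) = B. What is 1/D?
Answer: -2/17731 - I*sqrt(35446)/35462 ≈ -0.0001128 - 0.0053091*I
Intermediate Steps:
D = -4 + I*sqrt(35446) (D = -4 + sqrt(127*(-278) - 140) = -4 + sqrt(-35306 - 140) = -4 + sqrt(-35446) = -4 + I*sqrt(35446) ≈ -4.0 + 188.27*I)
1/D = 1/(-4 + I*sqrt(35446))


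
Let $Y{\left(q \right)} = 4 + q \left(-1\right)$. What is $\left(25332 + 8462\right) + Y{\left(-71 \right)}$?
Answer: $33869$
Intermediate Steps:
$Y{\left(q \right)} = 4 - q$
$\left(25332 + 8462\right) + Y{\left(-71 \right)} = \left(25332 + 8462\right) + \left(4 - -71\right) = 33794 + \left(4 + 71\right) = 33794 + 75 = 33869$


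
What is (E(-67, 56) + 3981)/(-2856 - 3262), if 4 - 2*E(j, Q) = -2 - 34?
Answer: -4001/6118 ≈ -0.65397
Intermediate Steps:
E(j, Q) = 20 (E(j, Q) = 2 - (-2 - 34)/2 = 2 - ½*(-36) = 2 + 18 = 20)
(E(-67, 56) + 3981)/(-2856 - 3262) = (20 + 3981)/(-2856 - 3262) = 4001/(-6118) = 4001*(-1/6118) = -4001/6118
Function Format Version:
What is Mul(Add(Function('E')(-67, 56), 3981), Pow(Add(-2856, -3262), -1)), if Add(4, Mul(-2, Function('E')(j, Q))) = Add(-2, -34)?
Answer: Rational(-4001, 6118) ≈ -0.65397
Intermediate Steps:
Function('E')(j, Q) = 20 (Function('E')(j, Q) = Add(2, Mul(Rational(-1, 2), Add(-2, -34))) = Add(2, Mul(Rational(-1, 2), -36)) = Add(2, 18) = 20)
Mul(Add(Function('E')(-67, 56), 3981), Pow(Add(-2856, -3262), -1)) = Mul(Add(20, 3981), Pow(Add(-2856, -3262), -1)) = Mul(4001, Pow(-6118, -1)) = Mul(4001, Rational(-1, 6118)) = Rational(-4001, 6118)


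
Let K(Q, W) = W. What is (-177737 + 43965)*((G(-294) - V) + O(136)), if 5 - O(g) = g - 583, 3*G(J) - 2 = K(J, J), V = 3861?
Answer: 1407147668/3 ≈ 4.6905e+8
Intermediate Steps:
G(J) = 2/3 + J/3
O(g) = 588 - g (O(g) = 5 - (g - 583) = 5 - (-583 + g) = 5 + (583 - g) = 588 - g)
(-177737 + 43965)*((G(-294) - V) + O(136)) = (-177737 + 43965)*(((2/3 + (1/3)*(-294)) - 1*3861) + (588 - 1*136)) = -133772*(((2/3 - 98) - 3861) + (588 - 136)) = -133772*((-292/3 - 3861) + 452) = -133772*(-11875/3 + 452) = -133772*(-10519/3) = 1407147668/3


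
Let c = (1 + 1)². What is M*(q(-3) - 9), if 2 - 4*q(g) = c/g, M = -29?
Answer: 1421/6 ≈ 236.83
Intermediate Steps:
c = 4 (c = 2² = 4)
q(g) = ½ - 1/g
M*(q(-3) - 9) = -29*((½)*(-2 - 3)/(-3) - 9) = -29*((½)*(-⅓)*(-5) - 9) = -29*(⅚ - 9) = -29*(-49/6) = 1421/6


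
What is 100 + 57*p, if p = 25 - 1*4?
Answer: 1297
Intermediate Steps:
p = 21 (p = 25 - 4 = 21)
100 + 57*p = 100 + 57*21 = 100 + 1197 = 1297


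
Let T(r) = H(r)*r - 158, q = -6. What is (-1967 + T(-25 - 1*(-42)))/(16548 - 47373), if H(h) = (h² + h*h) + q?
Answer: -2533/10275 ≈ -0.24652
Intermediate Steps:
H(h) = -6 + 2*h² (H(h) = (h² + h*h) - 6 = (h² + h²) - 6 = 2*h² - 6 = -6 + 2*h²)
T(r) = -158 + r*(-6 + 2*r²) (T(r) = (-6 + 2*r²)*r - 158 = r*(-6 + 2*r²) - 158 = -158 + r*(-6 + 2*r²))
(-1967 + T(-25 - 1*(-42)))/(16548 - 47373) = (-1967 + (-158 + 2*(-25 - 1*(-42))*(-3 + (-25 - 1*(-42))²)))/(16548 - 47373) = (-1967 + (-158 + 2*(-25 + 42)*(-3 + (-25 + 42)²)))/(-30825) = (-1967 + (-158 + 2*17*(-3 + 17²)))*(-1/30825) = (-1967 + (-158 + 2*17*(-3 + 289)))*(-1/30825) = (-1967 + (-158 + 2*17*286))*(-1/30825) = (-1967 + (-158 + 9724))*(-1/30825) = (-1967 + 9566)*(-1/30825) = 7599*(-1/30825) = -2533/10275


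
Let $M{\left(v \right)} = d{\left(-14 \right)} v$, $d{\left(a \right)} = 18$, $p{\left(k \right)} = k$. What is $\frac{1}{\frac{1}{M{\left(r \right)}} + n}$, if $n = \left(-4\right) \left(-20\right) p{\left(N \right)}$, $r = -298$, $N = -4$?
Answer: $- \frac{5364}{1716481} \approx -0.003125$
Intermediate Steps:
$M{\left(v \right)} = 18 v$
$n = -320$ ($n = \left(-4\right) \left(-20\right) \left(-4\right) = 80 \left(-4\right) = -320$)
$\frac{1}{\frac{1}{M{\left(r \right)}} + n} = \frac{1}{\frac{1}{18 \left(-298\right)} - 320} = \frac{1}{\frac{1}{-5364} - 320} = \frac{1}{- \frac{1}{5364} - 320} = \frac{1}{- \frac{1716481}{5364}} = - \frac{5364}{1716481}$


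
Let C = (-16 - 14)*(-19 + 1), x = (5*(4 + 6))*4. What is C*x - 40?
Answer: 107960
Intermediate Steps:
x = 200 (x = (5*10)*4 = 50*4 = 200)
C = 540 (C = -30*(-18) = 540)
C*x - 40 = 540*200 - 40 = 108000 - 40 = 107960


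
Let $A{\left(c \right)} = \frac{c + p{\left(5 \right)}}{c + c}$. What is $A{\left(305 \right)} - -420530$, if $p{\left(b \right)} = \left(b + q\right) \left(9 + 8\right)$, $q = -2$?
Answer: $\frac{128261828}{305} \approx 4.2053 \cdot 10^{5}$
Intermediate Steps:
$p{\left(b \right)} = -34 + 17 b$ ($p{\left(b \right)} = \left(b - 2\right) \left(9 + 8\right) = \left(-2 + b\right) 17 = -34 + 17 b$)
$A{\left(c \right)} = \frac{51 + c}{2 c}$ ($A{\left(c \right)} = \frac{c + \left(-34 + 17 \cdot 5\right)}{c + c} = \frac{c + \left(-34 + 85\right)}{2 c} = \left(c + 51\right) \frac{1}{2 c} = \left(51 + c\right) \frac{1}{2 c} = \frac{51 + c}{2 c}$)
$A{\left(305 \right)} - -420530 = \frac{51 + 305}{2 \cdot 305} - -420530 = \frac{1}{2} \cdot \frac{1}{305} \cdot 356 + 420530 = \frac{178}{305} + 420530 = \frac{128261828}{305}$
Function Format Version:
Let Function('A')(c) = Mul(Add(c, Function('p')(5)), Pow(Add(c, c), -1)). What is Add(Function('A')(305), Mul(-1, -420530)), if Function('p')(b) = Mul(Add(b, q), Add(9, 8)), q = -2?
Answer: Rational(128261828, 305) ≈ 4.2053e+5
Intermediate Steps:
Function('p')(b) = Add(-34, Mul(17, b)) (Function('p')(b) = Mul(Add(b, -2), Add(9, 8)) = Mul(Add(-2, b), 17) = Add(-34, Mul(17, b)))
Function('A')(c) = Mul(Rational(1, 2), Pow(c, -1), Add(51, c)) (Function('A')(c) = Mul(Add(c, Add(-34, Mul(17, 5))), Pow(Add(c, c), -1)) = Mul(Add(c, Add(-34, 85)), Pow(Mul(2, c), -1)) = Mul(Add(c, 51), Mul(Rational(1, 2), Pow(c, -1))) = Mul(Add(51, c), Mul(Rational(1, 2), Pow(c, -1))) = Mul(Rational(1, 2), Pow(c, -1), Add(51, c)))
Add(Function('A')(305), Mul(-1, -420530)) = Add(Mul(Rational(1, 2), Pow(305, -1), Add(51, 305)), Mul(-1, -420530)) = Add(Mul(Rational(1, 2), Rational(1, 305), 356), 420530) = Add(Rational(178, 305), 420530) = Rational(128261828, 305)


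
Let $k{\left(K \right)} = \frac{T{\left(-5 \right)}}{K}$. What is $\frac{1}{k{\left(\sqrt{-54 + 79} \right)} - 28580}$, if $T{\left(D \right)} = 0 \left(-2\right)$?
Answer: $- \frac{1}{28580} \approx -3.4989 \cdot 10^{-5}$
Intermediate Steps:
$T{\left(D \right)} = 0$
$k{\left(K \right)} = 0$ ($k{\left(K \right)} = \frac{0}{K} = 0$)
$\frac{1}{k{\left(\sqrt{-54 + 79} \right)} - 28580} = \frac{1}{0 - 28580} = \frac{1}{-28580} = - \frac{1}{28580}$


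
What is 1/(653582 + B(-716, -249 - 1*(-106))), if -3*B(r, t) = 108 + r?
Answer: 3/1961354 ≈ 1.5296e-6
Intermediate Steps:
B(r, t) = -36 - r/3 (B(r, t) = -(108 + r)/3 = -36 - r/3)
1/(653582 + B(-716, -249 - 1*(-106))) = 1/(653582 + (-36 - 1/3*(-716))) = 1/(653582 + (-36 + 716/3)) = 1/(653582 + 608/3) = 1/(1961354/3) = 3/1961354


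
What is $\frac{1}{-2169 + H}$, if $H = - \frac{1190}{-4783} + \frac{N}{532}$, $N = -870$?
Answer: $- \frac{1272278}{2761335047} \approx -0.00046075$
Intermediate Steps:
$H = - \frac{1764065}{1272278}$ ($H = - \frac{1190}{-4783} - \frac{870}{532} = \left(-1190\right) \left(- \frac{1}{4783}\right) - \frac{435}{266} = \frac{1190}{4783} - \frac{435}{266} = - \frac{1764065}{1272278} \approx -1.3865$)
$\frac{1}{-2169 + H} = \frac{1}{-2169 - \frac{1764065}{1272278}} = \frac{1}{- \frac{2761335047}{1272278}} = - \frac{1272278}{2761335047}$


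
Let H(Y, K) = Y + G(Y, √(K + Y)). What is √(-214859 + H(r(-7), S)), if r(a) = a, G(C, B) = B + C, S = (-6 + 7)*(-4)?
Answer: √(-214873 + I*√11) ≈ 0.004 + 463.54*I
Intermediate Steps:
S = -4 (S = 1*(-4) = -4)
H(Y, K) = √(K + Y) + 2*Y (H(Y, K) = Y + (√(K + Y) + Y) = Y + (Y + √(K + Y)) = √(K + Y) + 2*Y)
√(-214859 + H(r(-7), S)) = √(-214859 + (√(-4 - 7) + 2*(-7))) = √(-214859 + (√(-11) - 14)) = √(-214859 + (I*√11 - 14)) = √(-214859 + (-14 + I*√11)) = √(-214873 + I*√11)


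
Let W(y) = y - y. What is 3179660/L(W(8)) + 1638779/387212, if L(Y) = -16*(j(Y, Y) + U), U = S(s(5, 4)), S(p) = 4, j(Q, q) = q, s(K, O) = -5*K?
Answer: -76943601629/1548848 ≈ -49678.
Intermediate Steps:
W(y) = 0
U = 4
L(Y) = -64 - 16*Y (L(Y) = -16*(Y + 4) = -16*(4 + Y) = -64 - 16*Y)
3179660/L(W(8)) + 1638779/387212 = 3179660/(-64 - 16*0) + 1638779/387212 = 3179660/(-64 + 0) + 1638779*(1/387212) = 3179660/(-64) + 1638779/387212 = 3179660*(-1/64) + 1638779/387212 = -794915/16 + 1638779/387212 = -76943601629/1548848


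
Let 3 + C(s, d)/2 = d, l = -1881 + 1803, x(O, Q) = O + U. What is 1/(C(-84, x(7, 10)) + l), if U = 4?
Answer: -1/62 ≈ -0.016129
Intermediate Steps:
x(O, Q) = 4 + O (x(O, Q) = O + 4 = 4 + O)
l = -78
C(s, d) = -6 + 2*d
1/(C(-84, x(7, 10)) + l) = 1/((-6 + 2*(4 + 7)) - 78) = 1/((-6 + 2*11) - 78) = 1/((-6 + 22) - 78) = 1/(16 - 78) = 1/(-62) = -1/62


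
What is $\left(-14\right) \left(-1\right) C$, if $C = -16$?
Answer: $-224$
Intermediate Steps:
$\left(-14\right) \left(-1\right) C = \left(-14\right) \left(-1\right) \left(-16\right) = 14 \left(-16\right) = -224$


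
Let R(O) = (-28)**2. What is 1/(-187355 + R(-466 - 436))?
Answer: -1/186571 ≈ -5.3599e-6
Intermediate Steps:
R(O) = 784
1/(-187355 + R(-466 - 436)) = 1/(-187355 + 784) = 1/(-186571) = -1/186571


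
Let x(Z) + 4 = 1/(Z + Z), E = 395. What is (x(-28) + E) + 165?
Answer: 31135/56 ≈ 555.98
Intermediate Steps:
x(Z) = -4 + 1/(2*Z) (x(Z) = -4 + 1/(Z + Z) = -4 + 1/(2*Z))
(x(-28) + E) + 165 = ((-4 + (1/2)/(-28)) + 395) + 165 = ((-4 + (1/2)*(-1/28)) + 395) + 165 = ((-4 - 1/56) + 395) + 165 = (-225/56 + 395) + 165 = 21895/56 + 165 = 31135/56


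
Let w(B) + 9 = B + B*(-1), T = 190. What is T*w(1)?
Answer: -1710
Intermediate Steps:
w(B) = -9 (w(B) = -9 + (B + B*(-1)) = -9 + (B - B) = -9 + 0 = -9)
T*w(1) = 190*(-9) = -1710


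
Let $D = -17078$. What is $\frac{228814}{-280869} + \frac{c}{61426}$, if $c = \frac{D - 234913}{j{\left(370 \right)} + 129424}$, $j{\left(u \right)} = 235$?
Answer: $- \frac{107202630404215}{131586031672638} \approx -0.8147$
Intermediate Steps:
$c = - \frac{14823}{7627}$ ($c = \frac{-17078 - 234913}{235 + 129424} = - \frac{251991}{129659} = \left(-251991\right) \frac{1}{129659} = - \frac{14823}{7627} \approx -1.9435$)
$\frac{228814}{-280869} + \frac{c}{61426} = \frac{228814}{-280869} - \frac{14823}{7627 \cdot 61426} = 228814 \left(- \frac{1}{280869}\right) - \frac{14823}{468496102} = - \frac{228814}{280869} - \frac{14823}{468496102} = - \frac{107202630404215}{131586031672638}$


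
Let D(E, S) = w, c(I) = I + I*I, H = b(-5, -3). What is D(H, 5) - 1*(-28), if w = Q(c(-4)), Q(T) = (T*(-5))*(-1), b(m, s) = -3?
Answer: 88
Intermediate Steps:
H = -3
c(I) = I + I²
Q(T) = 5*T (Q(T) = -5*T*(-1) = 5*T)
w = 60 (w = 5*(-4*(1 - 4)) = 5*(-4*(-3)) = 5*12 = 60)
D(E, S) = 60
D(H, 5) - 1*(-28) = 60 - 1*(-28) = 60 + 28 = 88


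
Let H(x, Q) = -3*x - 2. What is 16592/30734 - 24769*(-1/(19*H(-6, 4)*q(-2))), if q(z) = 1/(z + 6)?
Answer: 381255719/1167892 ≈ 326.45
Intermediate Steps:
H(x, Q) = -2 - 3*x
q(z) = 1/(6 + z)
16592/30734 - 24769*(-1/(19*H(-6, 4)*q(-2))) = 16592/30734 - 24769*(-4/(19*(-2 - 3*(-6)))) = 16592*(1/30734) - 24769*(-4/(19*(-2 + 18))) = 8296/15367 - 24769/(-19*¼*16) = 8296/15367 - 24769/((-19/4*16)) = 8296/15367 - 24769/(-76) = 8296/15367 - 24769*(-1/76) = 8296/15367 + 24769/76 = 381255719/1167892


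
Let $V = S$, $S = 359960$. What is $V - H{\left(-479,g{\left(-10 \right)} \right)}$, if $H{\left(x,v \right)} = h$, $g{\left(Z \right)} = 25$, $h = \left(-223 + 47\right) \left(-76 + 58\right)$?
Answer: $356792$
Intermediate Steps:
$h = 3168$ ($h = \left(-176\right) \left(-18\right) = 3168$)
$H{\left(x,v \right)} = 3168$
$V = 359960$
$V - H{\left(-479,g{\left(-10 \right)} \right)} = 359960 - 3168 = 356792$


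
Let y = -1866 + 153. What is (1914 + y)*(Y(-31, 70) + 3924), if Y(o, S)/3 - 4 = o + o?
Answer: 753750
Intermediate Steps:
Y(o, S) = 12 + 6*o (Y(o, S) = 12 + 3*(o + o) = 12 + 3*(2*o) = 12 + 6*o)
y = -1713
(1914 + y)*(Y(-31, 70) + 3924) = (1914 - 1713)*((12 + 6*(-31)) + 3924) = 201*((12 - 186) + 3924) = 201*(-174 + 3924) = 201*3750 = 753750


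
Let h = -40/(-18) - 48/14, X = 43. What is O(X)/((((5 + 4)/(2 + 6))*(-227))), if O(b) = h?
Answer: 608/128709 ≈ 0.0047238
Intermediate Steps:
h = -76/63 (h = -40*(-1/18) - 48*1/14 = 20/9 - 24/7 = -76/63 ≈ -1.2063)
O(b) = -76/63
O(X)/((((5 + 4)/(2 + 6))*(-227))) = -76*(-(2 + 6)/(227*(5 + 4)))/63 = -76/(63*((9/8)*(-227))) = -76/(63*(-2043/8)) = -76/63*(-8/2043) = 608/128709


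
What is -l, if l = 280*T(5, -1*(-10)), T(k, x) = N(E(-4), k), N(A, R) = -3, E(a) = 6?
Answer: 840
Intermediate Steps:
T(k, x) = -3
l = -840 (l = 280*(-3) = -840)
-l = -1*(-840) = 840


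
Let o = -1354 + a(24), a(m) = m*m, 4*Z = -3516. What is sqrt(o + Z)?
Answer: I*sqrt(1657) ≈ 40.706*I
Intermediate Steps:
Z = -879 (Z = (1/4)*(-3516) = -879)
a(m) = m**2
o = -778 (o = -1354 + 24**2 = -1354 + 576 = -778)
sqrt(o + Z) = sqrt(-778 - 879) = sqrt(-1657) = I*sqrt(1657)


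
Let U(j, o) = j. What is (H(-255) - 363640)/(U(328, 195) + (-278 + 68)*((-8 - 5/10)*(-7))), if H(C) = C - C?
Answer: 363640/12167 ≈ 29.887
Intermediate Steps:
H(C) = 0
(H(-255) - 363640)/(U(328, 195) + (-278 + 68)*((-8 - 5/10)*(-7))) = (0 - 363640)/(328 + (-278 + 68)*((-8 - 5/10)*(-7))) = -363640/(328 - 210*(-8 - 5*⅒)*(-7)) = -363640/(328 - 210*(-8 - ½)*(-7)) = -363640/(328 - (-1785)*(-7)) = -363640/(328 - 210*119/2) = -363640/(328 - 12495) = -363640/(-12167) = -363640*(-1/12167) = 363640/12167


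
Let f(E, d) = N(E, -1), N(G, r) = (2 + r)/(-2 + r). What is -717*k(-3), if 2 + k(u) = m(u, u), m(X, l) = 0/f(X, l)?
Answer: 1434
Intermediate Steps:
N(G, r) = (2 + r)/(-2 + r)
f(E, d) = -1/3 (f(E, d) = (2 - 1)/(-2 - 1) = 1/(-3) = -1/3*1 = -1/3)
m(X, l) = 0 (m(X, l) = 0/(-1/3) = 0*(-3) = 0)
k(u) = -2 (k(u) = -2 + 0 = -2)
-717*k(-3) = -717*(-2) = 1434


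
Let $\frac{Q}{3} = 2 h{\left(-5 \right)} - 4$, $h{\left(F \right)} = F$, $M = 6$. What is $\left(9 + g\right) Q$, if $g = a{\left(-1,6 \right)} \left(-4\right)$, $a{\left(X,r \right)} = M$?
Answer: $630$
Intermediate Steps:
$a{\left(X,r \right)} = 6$
$g = -24$ ($g = 6 \left(-4\right) = -24$)
$Q = -42$ ($Q = 3 \left(2 \left(-5\right) - 4\right) = 3 \left(-10 - 4\right) = 3 \left(-14\right) = -42$)
$\left(9 + g\right) Q = \left(9 - 24\right) \left(-42\right) = \left(-15\right) \left(-42\right) = 630$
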